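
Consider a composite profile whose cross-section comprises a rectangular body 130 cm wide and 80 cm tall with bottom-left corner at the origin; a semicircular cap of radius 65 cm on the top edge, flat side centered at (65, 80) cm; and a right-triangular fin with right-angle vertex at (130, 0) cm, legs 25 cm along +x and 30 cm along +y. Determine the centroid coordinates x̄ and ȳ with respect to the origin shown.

Part | A | x̄ᵢ | ȳᵢ | A·x̄ᵢ | A·ȳᵢ
rectangular body | 10400.00 | 65.00 | 40.00 | 676000.00 | 416000.00
semicircular top | 6636.61 | 65.00 | 107.59 | 431379.94 | 714012.49
triangular fin | 375.00 | 138.33 | 10.00 | 51875.00 | 3750.00
Σ | 17411.61 |  |  | 1159254.94 | 1133762.49
x̄ = 1159254.94 / 17411.61 = 66.58 cm
ȳ = 1133762.49 / 17411.61 = 65.12 cm

x̄ = 66.58 cm, ȳ = 65.12 cm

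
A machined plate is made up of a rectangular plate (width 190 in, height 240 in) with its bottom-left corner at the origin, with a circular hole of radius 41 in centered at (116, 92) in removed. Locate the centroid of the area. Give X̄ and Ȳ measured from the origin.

X̄ = 92.25 in, Ȳ = 123.67 in

plate: A = 190 × 240 = 45600.00, centroid at (95.00, 120.00).
hole: A = −π·41² = -5281.02, centroid at (116.00, 92.00).
ΣA = 40318.98 in², ΣAX̄ = 3719402.00 in³, ΣAȲ = 4986146.41 in³.
X̄ = 3719402.00/40318.98 = 92.25 in; Ȳ = 4986146.41/40318.98 = 123.67 in.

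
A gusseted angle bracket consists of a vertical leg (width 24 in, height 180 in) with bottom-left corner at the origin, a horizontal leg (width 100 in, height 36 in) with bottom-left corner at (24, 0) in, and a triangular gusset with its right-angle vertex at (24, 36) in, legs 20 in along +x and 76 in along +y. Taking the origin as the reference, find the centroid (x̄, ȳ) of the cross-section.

x̄ = 39.35 in, ȳ = 57.63 in

vertical leg: A = 24 × 180 = 4320.00, centroid at (12.00, 90.00).
horizontal leg: A = 100 × 36 = 3600.00, centroid at (74.00, 18.00).
gusset: A = ½·20·76 = 760.00, centroid at (30.67, 61.33).
ΣA = 8680.00 in², ΣAx̄ = 341546.67 in³, ΣAȳ = 500213.33 in³.
x̄ = 341546.67/8680.00 = 39.35 in; ȳ = 500213.33/8680.00 = 57.63 in.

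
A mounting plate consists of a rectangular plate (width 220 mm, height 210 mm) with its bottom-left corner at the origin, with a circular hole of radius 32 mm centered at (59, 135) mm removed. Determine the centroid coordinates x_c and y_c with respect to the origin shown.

plate: A = 220 × 210 = 46200.00, centroid at (110.00, 105.00).
hole: A = −π·32² = -3216.99, centroid at (59.00, 135.00).
ΣA = 42983.01 mm²
ΣAx_c = (46200.00)(110.00) + (-3216.99)(59.00) = 4892197.54 mm³
ΣAy_c = (46200.00)(105.00) + (-3216.99)(135.00) = 4416706.23 mm³
x_c = 4892197.54 / 42983.01 = 113.82 mm
y_c = 4416706.23 / 42983.01 = 102.75 mm

x_c = 113.82 mm, y_c = 102.75 mm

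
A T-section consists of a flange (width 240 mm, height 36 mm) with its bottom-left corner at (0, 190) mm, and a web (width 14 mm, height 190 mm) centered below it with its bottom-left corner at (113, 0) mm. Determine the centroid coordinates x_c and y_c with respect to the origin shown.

x_c = 120.00 mm, y_c = 181.40 mm

web: A = 14 × 190 = 2660.00, centroid at (120.00, 95.00).
flange: A = 240 × 36 = 8640.00, centroid at (120.00, 208.00).
ΣA = 11300.00 mm², ΣAx_c = 1356000.00 mm³, ΣAy_c = 2049820.00 mm³.
x_c = 1356000.00/11300.00 = 120.00 mm; y_c = 2049820.00/11300.00 = 181.40 mm.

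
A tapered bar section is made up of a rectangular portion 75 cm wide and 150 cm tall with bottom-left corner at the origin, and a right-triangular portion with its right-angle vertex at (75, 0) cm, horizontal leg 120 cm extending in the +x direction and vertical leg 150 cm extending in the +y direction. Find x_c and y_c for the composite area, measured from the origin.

x_c = 71.94 cm, y_c = 63.89 cm

rectangular portion: A = 75 × 150 = 11250.00, centroid at (37.50, 75.00).
triangular portion: A = ½·120·150 = 9000.00, centroid at (115.00, 50.00).
ΣA = 20250.00 cm², ΣAx_c = 1456875.00 cm³, ΣAy_c = 1293750.00 cm³.
x_c = 1456875.00/20250.00 = 71.94 cm; y_c = 1293750.00/20250.00 = 63.89 cm.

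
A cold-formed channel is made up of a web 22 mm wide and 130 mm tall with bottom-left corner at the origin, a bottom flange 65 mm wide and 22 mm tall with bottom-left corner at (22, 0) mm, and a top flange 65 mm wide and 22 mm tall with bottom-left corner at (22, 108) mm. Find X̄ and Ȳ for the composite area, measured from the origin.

web: A = 22 × 130 = 2860.00, centroid at (11.00, 65.00).
bottom flange: A = 65 × 22 = 1430.00, centroid at (54.50, 11.00).
top flange: A = 65 × 22 = 1430.00, centroid at (54.50, 119.00).
ΣA = 5720.00 mm²
ΣAX̄ = (2860.00)(11.00) + (1430.00)(54.50) + (1430.00)(54.50) = 187330.00 mm³
ΣAȲ = (2860.00)(65.00) + (1430.00)(11.00) + (1430.00)(119.00) = 371800.00 mm³
X̄ = 187330.00 / 5720.00 = 32.75 mm
Ȳ = 371800.00 / 5720.00 = 65.00 mm

X̄ = 32.75 mm, Ȳ = 65.00 mm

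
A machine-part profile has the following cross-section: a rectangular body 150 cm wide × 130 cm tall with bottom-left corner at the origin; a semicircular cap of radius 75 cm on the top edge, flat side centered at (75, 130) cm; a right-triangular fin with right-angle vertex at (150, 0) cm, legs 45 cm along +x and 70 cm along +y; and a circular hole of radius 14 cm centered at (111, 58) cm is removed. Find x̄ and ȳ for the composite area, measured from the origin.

x̄ = 79.08 cm, ȳ = 92.11 cm

rectangular body: A = 150 × 130 = 19500.00, centroid at (75.00, 65.00).
semicircular top: A = ½π·75² = 8835.73, centroid at (75.00, 161.83).
triangular fin: A = ½·45·70 = 1575.00, centroid at (165.00, 23.33).
hole: A = −π·14² = -615.75, centroid at (111.00, 58.00).
ΣA = 29294.98 cm², ΣAx̄ = 2316706.21 cm³, ΣAȳ = 2698431.19 cm³.
x̄ = 2316706.21/29294.98 = 79.08 cm; ȳ = 2698431.19/29294.98 = 92.11 cm.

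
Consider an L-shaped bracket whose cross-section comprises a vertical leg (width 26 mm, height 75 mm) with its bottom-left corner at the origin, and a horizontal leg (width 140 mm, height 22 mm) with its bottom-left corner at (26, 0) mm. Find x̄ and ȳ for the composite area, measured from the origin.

vertical leg: A = 26 × 75 = 1950.00, centroid at (13.00, 37.50).
horizontal leg: A = 140 × 22 = 3080.00, centroid at (96.00, 11.00).
ΣA = 5030.00 mm², ΣAx̄ = 321030.00 mm³, ΣAȳ = 107005.00 mm³.
x̄ = 321030.00/5030.00 = 63.82 mm; ȳ = 107005.00/5030.00 = 21.27 mm.

x̄ = 63.82 mm, ȳ = 21.27 mm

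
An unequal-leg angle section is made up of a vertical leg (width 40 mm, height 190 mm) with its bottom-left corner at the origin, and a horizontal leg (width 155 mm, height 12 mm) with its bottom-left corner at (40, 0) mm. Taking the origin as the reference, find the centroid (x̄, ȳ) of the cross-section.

Part | A | x̄ᵢ | ȳᵢ | A·x̄ᵢ | A·ȳᵢ
vertical leg | 7600.00 | 20.00 | 95.00 | 152000.00 | 722000.00
horizontal leg | 1860.00 | 117.50 | 6.00 | 218550.00 | 11160.00
Σ | 9460.00 |  |  | 370550.00 | 733160.00
x̄ = 370550.00 / 9460.00 = 39.17 mm
ȳ = 733160.00 / 9460.00 = 77.50 mm

x̄ = 39.17 mm, ȳ = 77.50 mm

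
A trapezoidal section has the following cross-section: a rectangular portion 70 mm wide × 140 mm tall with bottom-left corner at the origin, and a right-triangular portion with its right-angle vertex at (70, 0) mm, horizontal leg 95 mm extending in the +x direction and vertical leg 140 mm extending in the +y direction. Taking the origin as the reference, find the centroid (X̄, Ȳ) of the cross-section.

X̄ = 61.95 mm, Ȳ = 60.57 mm

rectangular portion: A = 70 × 140 = 9800.00, centroid at (35.00, 70.00).
triangular portion: A = ½·95·140 = 6650.00, centroid at (101.67, 46.67).
ΣA = 16450.00 mm², ΣAX̄ = 1019083.33 mm³, ΣAȲ = 996333.33 mm³.
X̄ = 1019083.33/16450.00 = 61.95 mm; Ȳ = 996333.33/16450.00 = 60.57 mm.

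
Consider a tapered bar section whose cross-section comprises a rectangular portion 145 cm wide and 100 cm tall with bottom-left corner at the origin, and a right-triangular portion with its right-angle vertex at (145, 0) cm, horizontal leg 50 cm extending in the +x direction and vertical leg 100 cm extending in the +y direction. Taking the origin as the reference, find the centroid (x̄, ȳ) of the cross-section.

x̄ = 85.61 cm, ȳ = 47.55 cm

rectangular portion: A = 145 × 100 = 14500.00, centroid at (72.50, 50.00).
triangular portion: A = ½·50·100 = 2500.00, centroid at (161.67, 33.33).
ΣA = 17000.00 cm²
ΣAx̄ = (14500.00)(72.50) + (2500.00)(161.67) = 1455416.67 cm³
ΣAȳ = (14500.00)(50.00) + (2500.00)(33.33) = 808333.33 cm³
x̄ = 1455416.67 / 17000.00 = 85.61 cm
ȳ = 808333.33 / 17000.00 = 47.55 cm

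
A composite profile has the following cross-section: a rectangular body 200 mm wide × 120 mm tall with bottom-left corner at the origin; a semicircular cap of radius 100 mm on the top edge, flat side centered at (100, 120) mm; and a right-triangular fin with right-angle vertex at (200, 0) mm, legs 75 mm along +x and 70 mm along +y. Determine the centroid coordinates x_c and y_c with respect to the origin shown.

x_c = 107.75 mm, y_c = 95.74 mm

Part | A | x̄ᵢ | ȳᵢ | A·x̄ᵢ | A·ȳᵢ
rectangular body | 24000.00 | 100.00 | 60.00 | 2400000.00 | 1440000.00
semicircular top | 15707.96 | 100.00 | 162.44 | 1570796.33 | 2551622.26
triangular fin | 2625.00 | 225.00 | 23.33 | 590625.00 | 61250.00
Σ | 42332.96 |  |  | 4561421.33 | 4052872.26
x_c = 4561421.33 / 42332.96 = 107.75 mm
y_c = 4052872.26 / 42332.96 = 95.74 mm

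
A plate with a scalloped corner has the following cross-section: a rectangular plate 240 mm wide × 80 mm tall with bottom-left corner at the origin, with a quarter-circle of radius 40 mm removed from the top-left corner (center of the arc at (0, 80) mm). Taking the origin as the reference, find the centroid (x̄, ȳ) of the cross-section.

plate: A = 240 × 80 = 19200.00, centroid at (120.00, 40.00).
removed quarter-circle: A = −¼π·40² = -1256.64, centroid at (16.98, 63.02).
ΣA = 17943.36 mm²
ΣAx̄ = (19200.00)(120.00) + (-1256.64)(16.98) = 2282666.67 mm³
ΣAȳ = (19200.00)(40.00) + (-1256.64)(63.02) = 688802.37 mm³
x̄ = 2282666.67 / 17943.36 = 127.22 mm
ȳ = 688802.37 / 17943.36 = 38.39 mm

x̄ = 127.22 mm, ȳ = 38.39 mm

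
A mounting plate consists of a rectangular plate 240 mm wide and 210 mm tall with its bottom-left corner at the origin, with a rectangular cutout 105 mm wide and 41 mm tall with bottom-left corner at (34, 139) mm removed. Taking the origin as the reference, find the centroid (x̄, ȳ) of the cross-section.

x̄ = 123.13 mm, ȳ = 99.91 mm

plate: A = 240 × 210 = 50400.00, centroid at (120.00, 105.00).
hole: A = −(105 × 41) = -4305.00, centroid at (86.50, 159.50).
ΣA = 46095.00 mm², ΣAx̄ = 5675617.50 mm³, ΣAȳ = 4605352.50 mm³.
x̄ = 5675617.50/46095.00 = 123.13 mm; ȳ = 4605352.50/46095.00 = 99.91 mm.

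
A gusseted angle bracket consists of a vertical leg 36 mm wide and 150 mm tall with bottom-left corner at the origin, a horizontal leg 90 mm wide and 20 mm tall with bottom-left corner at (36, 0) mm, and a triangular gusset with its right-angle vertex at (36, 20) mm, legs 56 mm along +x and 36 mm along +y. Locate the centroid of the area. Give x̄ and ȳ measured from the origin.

vertical leg: A = 36 × 150 = 5400.00, centroid at (18.00, 75.00).
horizontal leg: A = 90 × 20 = 1800.00, centroid at (81.00, 10.00).
gusset: A = ½·56·36 = 1008.00, centroid at (54.67, 32.00).
ΣA = 8208.00 mm²
ΣAx̄ = (5400.00)(18.00) + (1800.00)(81.00) + (1008.00)(54.67) = 298104.00 mm³
ΣAȳ = (5400.00)(75.00) + (1800.00)(10.00) + (1008.00)(32.00) = 455256.00 mm³
x̄ = 298104.00 / 8208.00 = 36.32 mm
ȳ = 455256.00 / 8208.00 = 55.46 mm

x̄ = 36.32 mm, ȳ = 55.46 mm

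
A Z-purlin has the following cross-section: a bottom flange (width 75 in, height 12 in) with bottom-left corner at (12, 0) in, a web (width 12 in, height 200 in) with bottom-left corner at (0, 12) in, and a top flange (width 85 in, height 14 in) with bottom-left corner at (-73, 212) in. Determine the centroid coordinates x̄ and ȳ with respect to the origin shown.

x̄ = 5.05 in, ȳ = 119.11 in

bottom flange: A = 75 × 12 = 900.00, centroid at (49.50, 6.00).
web: A = 12 × 200 = 2400.00, centroid at (6.00, 112.00).
top flange: A = 85 × 14 = 1190.00, centroid at (-30.50, 219.00).
ΣA = 4490.00 in²
ΣAx̄ = (900.00)(49.50) + (2400.00)(6.00) + (1190.00)(-30.50) = 22655.00 in³
ΣAȳ = (900.00)(6.00) + (2400.00)(112.00) + (1190.00)(219.00) = 534810.00 in³
x̄ = 22655.00 / 4490.00 = 5.05 in
ȳ = 534810.00 / 4490.00 = 119.11 in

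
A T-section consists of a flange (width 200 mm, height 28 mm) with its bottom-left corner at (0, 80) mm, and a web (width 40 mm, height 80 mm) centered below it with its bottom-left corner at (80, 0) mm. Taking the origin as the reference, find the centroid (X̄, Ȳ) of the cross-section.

web: A = 40 × 80 = 3200.00, centroid at (100.00, 40.00).
flange: A = 200 × 28 = 5600.00, centroid at (100.00, 94.00).
ΣA = 8800.00 mm²
ΣAX̄ = (3200.00)(100.00) + (5600.00)(100.00) = 880000.00 mm³
ΣAȲ = (3200.00)(40.00) + (5600.00)(94.00) = 654400.00 mm³
X̄ = 880000.00 / 8800.00 = 100.00 mm
Ȳ = 654400.00 / 8800.00 = 74.36 mm

X̄ = 100.00 mm, Ȳ = 74.36 mm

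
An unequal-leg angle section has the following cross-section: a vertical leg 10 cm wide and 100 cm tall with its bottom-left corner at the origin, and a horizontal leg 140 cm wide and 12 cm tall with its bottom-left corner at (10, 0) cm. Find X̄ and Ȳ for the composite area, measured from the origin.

vertical leg: A = 10 × 100 = 1000.00, centroid at (5.00, 50.00).
horizontal leg: A = 140 × 12 = 1680.00, centroid at (80.00, 6.00).
ΣA = 2680.00 cm², ΣAX̄ = 139400.00 cm³, ΣAȲ = 60080.00 cm³.
X̄ = 139400.00/2680.00 = 52.01 cm; Ȳ = 60080.00/2680.00 = 22.42 cm.

X̄ = 52.01 cm, Ȳ = 22.42 cm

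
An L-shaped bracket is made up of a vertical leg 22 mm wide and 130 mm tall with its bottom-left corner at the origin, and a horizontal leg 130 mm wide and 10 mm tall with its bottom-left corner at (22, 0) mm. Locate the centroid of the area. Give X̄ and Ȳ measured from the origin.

vertical leg: A = 22 × 130 = 2860.00, centroid at (11.00, 65.00).
horizontal leg: A = 130 × 10 = 1300.00, centroid at (87.00, 5.00).
ΣA = 4160.00 mm², ΣAX̄ = 144560.00 mm³, ΣAȲ = 192400.00 mm³.
X̄ = 144560.00/4160.00 = 34.75 mm; Ȳ = 192400.00/4160.00 = 46.25 mm.

X̄ = 34.75 mm, Ȳ = 46.25 mm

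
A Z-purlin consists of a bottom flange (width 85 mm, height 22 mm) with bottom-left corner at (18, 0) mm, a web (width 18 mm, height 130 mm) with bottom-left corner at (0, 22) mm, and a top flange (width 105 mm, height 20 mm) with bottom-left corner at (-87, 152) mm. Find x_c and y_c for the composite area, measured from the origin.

bottom flange: A = 85 × 22 = 1870.00, centroid at (60.50, 11.00).
web: A = 18 × 130 = 2340.00, centroid at (9.00, 87.00).
top flange: A = 105 × 20 = 2100.00, centroid at (-34.50, 162.00).
ΣA = 6310.00 mm², ΣAx_c = 61745.00 mm³, ΣAy_c = 564350.00 mm³.
x_c = 61745.00/6310.00 = 9.79 mm; y_c = 564350.00/6310.00 = 89.44 mm.

x_c = 9.79 mm, y_c = 89.44 mm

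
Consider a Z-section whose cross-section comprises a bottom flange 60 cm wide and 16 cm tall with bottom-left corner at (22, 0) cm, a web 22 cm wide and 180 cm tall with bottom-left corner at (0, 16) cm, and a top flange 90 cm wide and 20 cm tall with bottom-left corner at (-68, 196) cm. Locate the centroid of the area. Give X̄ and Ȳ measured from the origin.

X̄ = 7.75 cm, Ȳ = 118.79 cm

bottom flange: A = 60 × 16 = 960.00, centroid at (52.00, 8.00).
web: A = 22 × 180 = 3960.00, centroid at (11.00, 106.00).
top flange: A = 90 × 20 = 1800.00, centroid at (-23.00, 206.00).
ΣA = 6720.00 cm², ΣAX̄ = 52080.00 cm³, ΣAȲ = 798240.00 cm³.
X̄ = 52080.00/6720.00 = 7.75 cm; Ȳ = 798240.00/6720.00 = 118.79 cm.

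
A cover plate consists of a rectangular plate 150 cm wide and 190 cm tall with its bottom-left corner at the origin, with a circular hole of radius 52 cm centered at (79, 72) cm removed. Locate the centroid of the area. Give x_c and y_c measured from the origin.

x_c = 73.30 cm, y_c = 104.77 cm

Part | A | x̄ᵢ | ȳᵢ | A·x̄ᵢ | A·ȳᵢ
plate | 28500.00 | 75.00 | 95.00 | 2137500.00 | 2707500.00
hole | -8494.87 | 79.00 | 72.00 | -671094.46 | -611630.39
Σ | 20005.13 |  |  | 1466405.54 | 2095869.61
x_c = 1466405.54 / 20005.13 = 73.30 cm
y_c = 2095869.61 / 20005.13 = 104.77 cm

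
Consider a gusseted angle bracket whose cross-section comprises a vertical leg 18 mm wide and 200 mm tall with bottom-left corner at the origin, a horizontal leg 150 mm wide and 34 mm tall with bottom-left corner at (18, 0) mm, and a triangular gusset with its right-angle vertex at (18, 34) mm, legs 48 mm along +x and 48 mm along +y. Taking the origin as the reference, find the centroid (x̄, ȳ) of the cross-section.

x̄ = 55.41 mm, ȳ = 51.19 mm

vertical leg: A = 18 × 200 = 3600.00, centroid at (9.00, 100.00).
horizontal leg: A = 150 × 34 = 5100.00, centroid at (93.00, 17.00).
gusset: A = ½·48·48 = 1152.00, centroid at (34.00, 50.00).
ΣA = 9852.00 mm², ΣAx̄ = 545868.00 mm³, ΣAȳ = 504300.00 mm³.
x̄ = 545868.00/9852.00 = 55.41 mm; ȳ = 504300.00/9852.00 = 51.19 mm.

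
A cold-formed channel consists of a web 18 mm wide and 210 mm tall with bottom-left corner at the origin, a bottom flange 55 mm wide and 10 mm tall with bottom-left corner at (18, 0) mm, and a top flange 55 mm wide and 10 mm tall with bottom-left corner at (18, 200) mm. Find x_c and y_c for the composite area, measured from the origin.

web: A = 18 × 210 = 3780.00, centroid at (9.00, 105.00).
bottom flange: A = 55 × 10 = 550.00, centroid at (45.50, 5.00).
top flange: A = 55 × 10 = 550.00, centroid at (45.50, 205.00).
ΣA = 4880.00 mm², ΣAx_c = 84070.00 mm³, ΣAy_c = 512400.00 mm³.
x_c = 84070.00/4880.00 = 17.23 mm; y_c = 512400.00/4880.00 = 105.00 mm.

x_c = 17.23 mm, y_c = 105.00 mm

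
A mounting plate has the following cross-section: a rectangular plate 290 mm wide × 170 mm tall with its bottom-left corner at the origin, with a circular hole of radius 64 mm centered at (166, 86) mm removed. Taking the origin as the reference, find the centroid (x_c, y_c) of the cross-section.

x_c = 137.58 mm, y_c = 84.65 mm

plate: A = 290 × 170 = 49300.00, centroid at (145.00, 85.00).
hole: A = −π·64² = -12867.96, centroid at (166.00, 86.00).
ΣA = 36432.04 mm²
ΣAx_c = (49300.00)(145.00) + (-12867.96)(166.00) = 5012418.06 mm³
ΣAy_c = (49300.00)(85.00) + (-12867.96)(86.00) = 3083855.14 mm³
x_c = 5012418.06 / 36432.04 = 137.58 mm
y_c = 3083855.14 / 36432.04 = 84.65 mm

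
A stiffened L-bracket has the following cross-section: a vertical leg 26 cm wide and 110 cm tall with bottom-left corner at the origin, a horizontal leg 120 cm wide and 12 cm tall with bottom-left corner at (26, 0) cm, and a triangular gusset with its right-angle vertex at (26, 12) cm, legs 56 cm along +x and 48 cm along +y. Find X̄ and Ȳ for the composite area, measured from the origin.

X̄ = 39.17 cm, Ȳ = 36.07 cm

vertical leg: A = 26 × 110 = 2860.00, centroid at (13.00, 55.00).
horizontal leg: A = 120 × 12 = 1440.00, centroid at (86.00, 6.00).
gusset: A = ½·56·48 = 1344.00, centroid at (44.67, 28.00).
ΣA = 5644.00 cm², ΣAX̄ = 221052.00 cm³, ΣAȲ = 203572.00 cm³.
X̄ = 221052.00/5644.00 = 39.17 cm; Ȳ = 203572.00/5644.00 = 36.07 cm.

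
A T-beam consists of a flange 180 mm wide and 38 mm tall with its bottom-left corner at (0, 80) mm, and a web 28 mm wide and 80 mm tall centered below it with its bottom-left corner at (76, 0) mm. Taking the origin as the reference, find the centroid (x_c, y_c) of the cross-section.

web: A = 28 × 80 = 2240.00, centroid at (90.00, 40.00).
flange: A = 180 × 38 = 6840.00, centroid at (90.00, 99.00).
ΣA = 9080.00 mm², ΣAx_c = 817200.00 mm³, ΣAy_c = 766760.00 mm³.
x_c = 817200.00/9080.00 = 90.00 mm; y_c = 766760.00/9080.00 = 84.44 mm.

x_c = 90.00 mm, y_c = 84.44 mm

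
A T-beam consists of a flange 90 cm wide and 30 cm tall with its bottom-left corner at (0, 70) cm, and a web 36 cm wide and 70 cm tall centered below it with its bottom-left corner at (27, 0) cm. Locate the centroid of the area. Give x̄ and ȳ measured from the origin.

x̄ = 45.00 cm, ȳ = 60.86 cm

Part | A | x̄ᵢ | ȳᵢ | A·x̄ᵢ | A·ȳᵢ
web | 2520.00 | 45.00 | 35.00 | 113400.00 | 88200.00
flange | 2700.00 | 45.00 | 85.00 | 121500.00 | 229500.00
Σ | 5220.00 |  |  | 234900.00 | 317700.00
x̄ = 234900.00 / 5220.00 = 45.00 cm
ȳ = 317700.00 / 5220.00 = 60.86 cm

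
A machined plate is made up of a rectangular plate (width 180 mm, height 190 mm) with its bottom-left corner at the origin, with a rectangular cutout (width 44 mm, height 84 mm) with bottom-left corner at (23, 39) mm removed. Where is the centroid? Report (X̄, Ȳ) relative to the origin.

Part | A | x̄ᵢ | ȳᵢ | A·x̄ᵢ | A·ȳᵢ
plate | 34200.00 | 90.00 | 95.00 | 3078000.00 | 3249000.00
hole | -3696.00 | 45.00 | 81.00 | -166320.00 | -299376.00
Σ | 30504.00 |  |  | 2911680.00 | 2949624.00
X̄ = 2911680.00 / 30504.00 = 95.45 mm
Ȳ = 2949624.00 / 30504.00 = 96.70 mm

X̄ = 95.45 mm, Ȳ = 96.70 mm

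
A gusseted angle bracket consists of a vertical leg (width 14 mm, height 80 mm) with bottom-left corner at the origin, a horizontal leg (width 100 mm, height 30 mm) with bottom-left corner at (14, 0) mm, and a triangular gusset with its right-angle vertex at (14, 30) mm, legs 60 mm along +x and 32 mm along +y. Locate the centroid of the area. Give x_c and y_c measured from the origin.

vertical leg: A = 14 × 80 = 1120.00, centroid at (7.00, 40.00).
horizontal leg: A = 100 × 30 = 3000.00, centroid at (64.00, 15.00).
gusset: A = ½·60·32 = 960.00, centroid at (34.00, 40.67).
ΣA = 5080.00 mm², ΣAx_c = 232480.00 mm³, ΣAy_c = 128840.00 mm³.
x_c = 232480.00/5080.00 = 45.76 mm; y_c = 128840.00/5080.00 = 25.36 mm.

x_c = 45.76 mm, y_c = 25.36 mm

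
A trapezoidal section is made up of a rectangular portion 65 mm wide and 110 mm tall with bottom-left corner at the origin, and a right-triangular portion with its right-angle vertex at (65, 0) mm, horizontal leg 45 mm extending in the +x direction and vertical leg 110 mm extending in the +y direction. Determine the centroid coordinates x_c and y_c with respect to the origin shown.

x_c = 44.71 mm, y_c = 50.29 mm

rectangular portion: A = 65 × 110 = 7150.00, centroid at (32.50, 55.00).
triangular portion: A = ½·45·110 = 2475.00, centroid at (80.00, 36.67).
ΣA = 9625.00 mm²
ΣAx_c = (7150.00)(32.50) + (2475.00)(80.00) = 430375.00 mm³
ΣAy_c = (7150.00)(55.00) + (2475.00)(36.67) = 484000.00 mm³
x_c = 430375.00 / 9625.00 = 44.71 mm
y_c = 484000.00 / 9625.00 = 50.29 mm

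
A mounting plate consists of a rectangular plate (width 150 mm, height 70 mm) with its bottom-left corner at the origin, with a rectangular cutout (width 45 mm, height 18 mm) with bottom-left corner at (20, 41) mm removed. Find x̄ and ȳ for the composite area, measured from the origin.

plate: A = 150 × 70 = 10500.00, centroid at (75.00, 35.00).
hole: A = −(45 × 18) = -810.00, centroid at (42.50, 50.00).
ΣA = 9690.00 mm², ΣAx̄ = 753075.00 mm³, ΣAȳ = 327000.00 mm³.
x̄ = 753075.00/9690.00 = 77.72 mm; ȳ = 327000.00/9690.00 = 33.75 mm.

x̄ = 77.72 mm, ȳ = 33.75 mm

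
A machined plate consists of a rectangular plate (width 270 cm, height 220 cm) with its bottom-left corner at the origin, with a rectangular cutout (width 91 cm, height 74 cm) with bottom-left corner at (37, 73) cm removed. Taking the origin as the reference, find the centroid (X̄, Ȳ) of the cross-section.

plate: A = 270 × 220 = 59400.00, centroid at (135.00, 110.00).
hole: A = −(91 × 74) = -6734.00, centroid at (82.50, 110.00).
ΣA = 52666.00 cm², ΣAX̄ = 7463445.00 cm³, ΣAȲ = 5793260.00 cm³.
X̄ = 7463445.00/52666.00 = 141.71 cm; Ȳ = 5793260.00/52666.00 = 110.00 cm.

X̄ = 141.71 cm, Ȳ = 110.00 cm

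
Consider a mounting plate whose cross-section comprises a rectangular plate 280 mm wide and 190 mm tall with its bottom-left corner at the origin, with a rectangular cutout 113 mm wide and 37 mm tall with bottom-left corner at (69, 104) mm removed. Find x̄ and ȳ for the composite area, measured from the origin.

x̄ = 141.24 mm, ȳ = 92.65 mm

Part | A | x̄ᵢ | ȳᵢ | A·x̄ᵢ | A·ȳᵢ
plate | 53200.00 | 140.00 | 95.00 | 7448000.00 | 5054000.00
hole | -4181.00 | 125.50 | 122.50 | -524715.50 | -512172.50
Σ | 49019.00 |  |  | 6923284.50 | 4541827.50
x̄ = 6923284.50 / 49019.00 = 141.24 mm
ȳ = 4541827.50 / 49019.00 = 92.65 mm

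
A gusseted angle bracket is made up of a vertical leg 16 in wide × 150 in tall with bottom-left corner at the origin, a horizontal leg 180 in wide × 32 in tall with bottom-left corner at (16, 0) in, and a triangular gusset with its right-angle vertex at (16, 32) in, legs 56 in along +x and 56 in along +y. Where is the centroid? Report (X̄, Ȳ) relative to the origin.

Part | A | x̄ᵢ | ȳᵢ | A·x̄ᵢ | A·ȳᵢ
vertical leg | 2400.00 | 8.00 | 75.00 | 19200.00 | 180000.00
horizontal leg | 5760.00 | 106.00 | 16.00 | 610560.00 | 92160.00
gusset | 1568.00 | 34.67 | 50.67 | 54357.33 | 79445.33
Σ | 9728.00 |  |  | 684117.33 | 351605.33
X̄ = 684117.33 / 9728.00 = 70.32 in
Ȳ = 351605.33 / 9728.00 = 36.14 in

X̄ = 70.32 in, Ȳ = 36.14 in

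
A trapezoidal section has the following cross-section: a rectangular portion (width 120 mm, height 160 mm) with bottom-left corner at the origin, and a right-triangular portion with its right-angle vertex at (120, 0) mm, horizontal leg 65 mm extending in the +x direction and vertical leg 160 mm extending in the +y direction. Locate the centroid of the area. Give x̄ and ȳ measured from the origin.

x̄ = 77.40 mm, ȳ = 74.32 mm

rectangular portion: A = 120 × 160 = 19200.00, centroid at (60.00, 80.00).
triangular portion: A = ½·65·160 = 5200.00, centroid at (141.67, 53.33).
ΣA = 24400.00 mm²
ΣAx̄ = (19200.00)(60.00) + (5200.00)(141.67) = 1888666.67 mm³
ΣAȳ = (19200.00)(80.00) + (5200.00)(53.33) = 1813333.33 mm³
x̄ = 1888666.67 / 24400.00 = 77.40 mm
ȳ = 1813333.33 / 24400.00 = 74.32 mm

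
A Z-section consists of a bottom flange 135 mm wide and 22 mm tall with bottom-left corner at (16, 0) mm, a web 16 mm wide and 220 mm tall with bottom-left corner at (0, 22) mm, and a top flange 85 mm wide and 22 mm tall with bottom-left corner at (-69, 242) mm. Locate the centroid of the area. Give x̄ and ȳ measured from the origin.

Part | A | x̄ᵢ | ȳᵢ | A·x̄ᵢ | A·ȳᵢ
bottom flange | 2970.00 | 83.50 | 11.00 | 247995.00 | 32670.00
web | 3520.00 | 8.00 | 132.00 | 28160.00 | 464640.00
top flange | 1870.00 | -26.50 | 253.00 | -49555.00 | 473110.00
Σ | 8360.00 |  |  | 226600.00 | 970420.00
x̄ = 226600.00 / 8360.00 = 27.11 mm
ȳ = 970420.00 / 8360.00 = 116.08 mm

x̄ = 27.11 mm, ȳ = 116.08 mm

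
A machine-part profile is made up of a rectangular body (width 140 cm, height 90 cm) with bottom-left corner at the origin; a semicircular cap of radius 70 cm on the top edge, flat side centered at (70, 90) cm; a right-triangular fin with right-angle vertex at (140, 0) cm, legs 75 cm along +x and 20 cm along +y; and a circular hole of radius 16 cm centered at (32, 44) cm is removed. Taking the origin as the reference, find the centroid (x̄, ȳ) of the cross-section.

x̄ = 75.03 cm, ȳ = 72.03 cm

Part | A | x̄ᵢ | ȳᵢ | A·x̄ᵢ | A·ȳᵢ
rectangular body | 12600.00 | 70.00 | 45.00 | 882000.00 | 567000.00
semicircular top | 7696.90 | 70.00 | 119.71 | 538783.14 | 921387.85
triangular fin | 750.00 | 165.00 | 6.67 | 123750.00 | 5000.00
hole | -804.25 | 32.00 | 44.00 | -25735.93 | -35386.90
Σ | 20242.65 |  |  | 1518797.21 | 1458000.95
x̄ = 1518797.21 / 20242.65 = 75.03 cm
ȳ = 1458000.95 / 20242.65 = 72.03 cm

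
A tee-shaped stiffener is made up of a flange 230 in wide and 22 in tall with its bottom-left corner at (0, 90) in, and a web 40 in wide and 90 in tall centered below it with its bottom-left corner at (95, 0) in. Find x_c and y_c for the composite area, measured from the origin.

x_c = 115.00 in, y_c = 77.72 in

web: A = 40 × 90 = 3600.00, centroid at (115.00, 45.00).
flange: A = 230 × 22 = 5060.00, centroid at (115.00, 101.00).
ΣA = 8660.00 in²
ΣAx_c = (3600.00)(115.00) + (5060.00)(115.00) = 995900.00 in³
ΣAy_c = (3600.00)(45.00) + (5060.00)(101.00) = 673060.00 in³
x_c = 995900.00 / 8660.00 = 115.00 in
y_c = 673060.00 / 8660.00 = 77.72 in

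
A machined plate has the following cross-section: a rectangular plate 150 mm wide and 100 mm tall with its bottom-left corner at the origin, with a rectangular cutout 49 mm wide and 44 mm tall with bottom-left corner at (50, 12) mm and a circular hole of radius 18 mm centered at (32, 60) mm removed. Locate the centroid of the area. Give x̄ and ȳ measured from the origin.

x̄ = 78.79 mm, ȳ = 52.06 mm

plate: A = 150 × 100 = 15000.00, centroid at (75.00, 50.00).
hole 1: A = −(49 × 44) = -2156.00, centroid at (74.50, 34.00).
hole 2: A = −π·18² = -1017.88, centroid at (32.00, 60.00).
ΣA = 11826.12 mm²
ΣAx̄ = (15000.00)(75.00) + (-2156.00)(74.50) + (-1017.88)(32.00) = 931805.97 mm³
ΣAȳ = (15000.00)(50.00) + (-2156.00)(34.00) + (-1017.88)(60.00) = 615623.44 mm³
x̄ = 931805.97 / 11826.12 = 78.79 mm
ȳ = 615623.44 / 11826.12 = 52.06 mm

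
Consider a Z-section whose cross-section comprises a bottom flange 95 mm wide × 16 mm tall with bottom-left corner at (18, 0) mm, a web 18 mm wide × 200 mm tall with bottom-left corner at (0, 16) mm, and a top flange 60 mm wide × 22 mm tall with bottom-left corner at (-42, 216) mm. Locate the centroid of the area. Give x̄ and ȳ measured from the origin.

bottom flange: A = 95 × 16 = 1520.00, centroid at (65.50, 8.00).
web: A = 18 × 200 = 3600.00, centroid at (9.00, 116.00).
top flange: A = 60 × 22 = 1320.00, centroid at (-12.00, 227.00).
ΣA = 6440.00 mm², ΣAx̄ = 116120.00 mm³, ΣAȳ = 729400.00 mm³.
x̄ = 116120.00/6440.00 = 18.03 mm; ȳ = 729400.00/6440.00 = 113.26 mm.

x̄ = 18.03 mm, ȳ = 113.26 mm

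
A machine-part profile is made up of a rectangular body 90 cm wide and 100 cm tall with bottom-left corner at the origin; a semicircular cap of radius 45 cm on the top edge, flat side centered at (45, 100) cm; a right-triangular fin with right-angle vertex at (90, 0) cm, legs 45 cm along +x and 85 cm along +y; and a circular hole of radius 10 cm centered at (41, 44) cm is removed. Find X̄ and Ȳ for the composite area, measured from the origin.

rectangular body: A = 90 × 100 = 9000.00, centroid at (45.00, 50.00).
semicircular top: A = ½π·45² = 3180.86, centroid at (45.00, 119.10).
triangular fin: A = ½·45·85 = 1912.50, centroid at (105.00, 28.33).
hole: A = −π·10² = -314.16, centroid at (41.00, 44.00).
ΣA = 13779.20 cm²
ΣAX̄ = (9000.00)(45.00) + (3180.86)(45.00) + (1912.50)(105.00) + (-314.16)(41.00) = 736070.79 cm³
ΣAȲ = (9000.00)(50.00) + (3180.86)(119.10) + (1912.50)(28.33) + (-314.16)(44.00) = 869200.75 cm³
X̄ = 736070.79 / 13779.20 = 53.42 cm
Ȳ = 869200.75 / 13779.20 = 63.08 cm

X̄ = 53.42 cm, Ȳ = 63.08 cm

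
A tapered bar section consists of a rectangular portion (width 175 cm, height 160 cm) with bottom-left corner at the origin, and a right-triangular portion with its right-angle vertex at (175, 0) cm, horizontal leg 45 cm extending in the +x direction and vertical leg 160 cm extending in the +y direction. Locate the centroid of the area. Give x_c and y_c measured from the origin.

x_c = 99.18 cm, y_c = 76.96 cm

Part | A | x̄ᵢ | ȳᵢ | A·x̄ᵢ | A·ȳᵢ
rectangular portion | 28000.00 | 87.50 | 80.00 | 2450000.00 | 2240000.00
triangular portion | 3600.00 | 190.00 | 53.33 | 684000.00 | 192000.00
Σ | 31600.00 |  |  | 3134000.00 | 2432000.00
x_c = 3134000.00 / 31600.00 = 99.18 cm
y_c = 2432000.00 / 31600.00 = 76.96 cm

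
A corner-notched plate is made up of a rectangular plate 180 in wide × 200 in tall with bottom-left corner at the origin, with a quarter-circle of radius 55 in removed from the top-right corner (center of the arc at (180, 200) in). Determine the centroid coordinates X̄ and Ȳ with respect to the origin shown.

Part | A | x̄ᵢ | ȳᵢ | A·x̄ᵢ | A·ȳᵢ
plate | 36000.00 | 90.00 | 100.00 | 3240000.00 | 3600000.00
removed quarter-circle | -2375.83 | 156.66 | 176.66 | -372190.97 | -419707.56
Σ | 33624.17 |  |  | 2867809.03 | 3180292.44
X̄ = 2867809.03 / 33624.17 = 85.29 in
Ȳ = 3180292.44 / 33624.17 = 94.58 in

X̄ = 85.29 in, Ȳ = 94.58 in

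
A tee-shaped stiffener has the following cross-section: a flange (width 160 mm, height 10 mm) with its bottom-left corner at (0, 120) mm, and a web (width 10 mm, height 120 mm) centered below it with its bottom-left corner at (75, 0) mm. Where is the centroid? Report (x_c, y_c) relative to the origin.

Part | A | x̄ᵢ | ȳᵢ | A·x̄ᵢ | A·ȳᵢ
web | 1200.00 | 80.00 | 60.00 | 96000.00 | 72000.00
flange | 1600.00 | 80.00 | 125.00 | 128000.00 | 200000.00
Σ | 2800.00 |  |  | 224000.00 | 272000.00
x_c = 224000.00 / 2800.00 = 80.00 mm
y_c = 272000.00 / 2800.00 = 97.14 mm

x_c = 80.00 mm, y_c = 97.14 mm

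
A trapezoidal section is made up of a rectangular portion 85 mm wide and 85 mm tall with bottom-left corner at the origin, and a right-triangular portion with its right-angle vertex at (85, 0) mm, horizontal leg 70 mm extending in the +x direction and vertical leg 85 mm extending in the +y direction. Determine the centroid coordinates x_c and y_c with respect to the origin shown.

x_c = 61.70 mm, y_c = 38.37 mm

rectangular portion: A = 85 × 85 = 7225.00, centroid at (42.50, 42.50).
triangular portion: A = ½·70·85 = 2975.00, centroid at (108.33, 28.33).
ΣA = 10200.00 mm²
ΣAx_c = (7225.00)(42.50) + (2975.00)(108.33) = 629354.17 mm³
ΣAy_c = (7225.00)(42.50) + (2975.00)(28.33) = 391354.17 mm³
x_c = 629354.17 / 10200.00 = 61.70 mm
y_c = 391354.17 / 10200.00 = 38.37 mm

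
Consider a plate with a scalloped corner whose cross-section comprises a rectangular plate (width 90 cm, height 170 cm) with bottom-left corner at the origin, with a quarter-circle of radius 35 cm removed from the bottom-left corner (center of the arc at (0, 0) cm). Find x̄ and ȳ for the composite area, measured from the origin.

x̄ = 47.02 cm, ȳ = 89.71 cm

plate: A = 90 × 170 = 15300.00, centroid at (45.00, 85.00).
removed quarter-circle: A = −¼π·35² = -962.11, centroid at (14.85, 14.85).
ΣA = 14337.89 cm²
ΣAx̄ = (15300.00)(45.00) + (-962.11)(14.85) = 674208.33 cm³
ΣAȳ = (15300.00)(85.00) + (-962.11)(14.85) = 1286208.33 cm³
x̄ = 674208.33 / 14337.89 = 47.02 cm
ȳ = 1286208.33 / 14337.89 = 89.71 cm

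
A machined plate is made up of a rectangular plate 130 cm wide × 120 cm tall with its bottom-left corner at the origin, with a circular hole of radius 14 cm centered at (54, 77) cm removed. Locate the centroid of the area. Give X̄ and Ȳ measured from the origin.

Part | A | x̄ᵢ | ȳᵢ | A·x̄ᵢ | A·ȳᵢ
plate | 15600.00 | 65.00 | 60.00 | 1014000.00 | 936000.00
hole | -615.75 | 54.00 | 77.00 | -33250.62 | -47412.92
Σ | 14984.25 |  |  | 980749.38 | 888587.08
X̄ = 980749.38 / 14984.25 = 65.45 cm
Ȳ = 888587.08 / 14984.25 = 59.30 cm

X̄ = 65.45 cm, Ȳ = 59.30 cm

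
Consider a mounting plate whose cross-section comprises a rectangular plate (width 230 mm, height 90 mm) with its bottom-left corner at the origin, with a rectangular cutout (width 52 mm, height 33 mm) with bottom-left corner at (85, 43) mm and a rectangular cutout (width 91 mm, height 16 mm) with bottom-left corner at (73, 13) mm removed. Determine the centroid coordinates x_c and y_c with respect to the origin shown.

x_c = 115.10 mm, y_c = 45.57 mm

plate: A = 230 × 90 = 20700.00, centroid at (115.00, 45.00).
hole 1: A = −(52 × 33) = -1716.00, centroid at (111.00, 59.50).
hole 2: A = −(91 × 16) = -1456.00, centroid at (118.50, 21.00).
ΣA = 17528.00 mm², ΣAx_c = 2017488.00 mm³, ΣAy_c = 798822.00 mm³.
x_c = 2017488.00/17528.00 = 115.10 mm; y_c = 798822.00/17528.00 = 45.57 mm.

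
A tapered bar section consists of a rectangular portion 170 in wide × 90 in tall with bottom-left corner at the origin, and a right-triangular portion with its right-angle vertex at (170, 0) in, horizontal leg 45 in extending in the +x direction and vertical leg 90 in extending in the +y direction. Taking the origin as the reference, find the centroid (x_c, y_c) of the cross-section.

rectangular portion: A = 170 × 90 = 15300.00, centroid at (85.00, 45.00).
triangular portion: A = ½·45·90 = 2025.00, centroid at (185.00, 30.00).
ΣA = 17325.00 in²
ΣAx_c = (15300.00)(85.00) + (2025.00)(185.00) = 1675125.00 in³
ΣAy_c = (15300.00)(45.00) + (2025.00)(30.00) = 749250.00 in³
x_c = 1675125.00 / 17325.00 = 96.69 in
y_c = 749250.00 / 17325.00 = 43.25 in

x_c = 96.69 in, y_c = 43.25 in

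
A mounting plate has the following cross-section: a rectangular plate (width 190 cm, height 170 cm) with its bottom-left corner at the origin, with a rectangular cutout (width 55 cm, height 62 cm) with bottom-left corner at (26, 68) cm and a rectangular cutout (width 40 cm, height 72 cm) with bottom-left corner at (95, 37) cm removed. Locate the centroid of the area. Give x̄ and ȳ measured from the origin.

x̄ = 98.23 cm, ȳ = 84.49 cm

plate: A = 190 × 170 = 32300.00, centroid at (95.00, 85.00).
hole 1: A = −(55 × 62) = -3410.00, centroid at (53.50, 99.00).
hole 2: A = −(40 × 72) = -2880.00, centroid at (115.00, 73.00).
ΣA = 26010.00 cm²
ΣAx̄ = (32300.00)(95.00) + (-3410.00)(53.50) + (-2880.00)(115.00) = 2554865.00 cm³
ΣAȳ = (32300.00)(85.00) + (-3410.00)(99.00) + (-2880.00)(73.00) = 2197670.00 cm³
x̄ = 2554865.00 / 26010.00 = 98.23 cm
ȳ = 2197670.00 / 26010.00 = 84.49 cm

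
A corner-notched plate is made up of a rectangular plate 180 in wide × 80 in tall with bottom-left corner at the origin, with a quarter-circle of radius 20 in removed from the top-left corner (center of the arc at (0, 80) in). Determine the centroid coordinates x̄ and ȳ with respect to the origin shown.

x̄ = 91.82 in, ȳ = 39.30 in

plate: A = 180 × 80 = 14400.00, centroid at (90.00, 40.00).
removed quarter-circle: A = −¼π·20² = -314.16, centroid at (8.49, 71.51).
ΣA = 14085.84 in²
ΣAx̄ = (14400.00)(90.00) + (-314.16)(8.49) = 1293333.33 in³
ΣAȳ = (14400.00)(40.00) + (-314.16)(71.51) = 553533.93 in³
x̄ = 1293333.33 / 14085.84 = 91.82 in
ȳ = 553533.93 / 14085.84 = 39.30 in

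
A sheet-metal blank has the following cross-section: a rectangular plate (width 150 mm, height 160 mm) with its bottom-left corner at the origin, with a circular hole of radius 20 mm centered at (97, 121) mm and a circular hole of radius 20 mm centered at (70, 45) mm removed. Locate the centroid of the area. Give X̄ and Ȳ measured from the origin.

Part | A | x̄ᵢ | ȳᵢ | A·x̄ᵢ | A·ȳᵢ
plate | 24000.00 | 75.00 | 80.00 | 1800000.00 | 1920000.00
hole 1 | -1256.64 | 97.00 | 121.00 | -121893.79 | -152053.08
hole 2 | -1256.64 | 70.00 | 45.00 | -87964.59 | -56548.67
Σ | 21486.73 |  |  | 1590141.61 | 1711398.25
X̄ = 1590141.61 / 21486.73 = 74.01 mm
Ȳ = 1711398.25 / 21486.73 = 79.65 mm

X̄ = 74.01 mm, Ȳ = 79.65 mm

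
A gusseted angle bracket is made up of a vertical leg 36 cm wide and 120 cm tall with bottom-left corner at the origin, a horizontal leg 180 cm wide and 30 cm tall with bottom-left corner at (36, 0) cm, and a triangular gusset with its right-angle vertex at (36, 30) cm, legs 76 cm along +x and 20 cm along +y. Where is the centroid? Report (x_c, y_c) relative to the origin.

vertical leg: A = 36 × 120 = 4320.00, centroid at (18.00, 60.00).
horizontal leg: A = 180 × 30 = 5400.00, centroid at (126.00, 15.00).
gusset: A = ½·76·20 = 760.00, centroid at (61.33, 36.67).
ΣA = 10480.00 cm², ΣAx_c = 804773.33 cm³, ΣAy_c = 368066.67 cm³.
x_c = 804773.33/10480.00 = 76.79 cm; y_c = 368066.67/10480.00 = 35.12 cm.

x_c = 76.79 cm, y_c = 35.12 cm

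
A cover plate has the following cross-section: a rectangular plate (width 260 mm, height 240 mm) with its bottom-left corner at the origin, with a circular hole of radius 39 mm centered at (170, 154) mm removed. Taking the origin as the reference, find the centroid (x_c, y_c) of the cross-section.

x_c = 126.68 mm, y_c = 117.18 mm

plate: A = 260 × 240 = 62400.00, centroid at (130.00, 120.00).
hole: A = −π·39² = -4778.36, centroid at (170.00, 154.00).
ΣA = 57621.64 mm²
ΣAx_c = (62400.00)(130.00) + (-4778.36)(170.00) = 7299678.39 mm³
ΣAy_c = (62400.00)(120.00) + (-4778.36)(154.00) = 6752132.19 mm³
x_c = 7299678.39 / 57621.64 = 126.68 mm
y_c = 6752132.19 / 57621.64 = 117.18 mm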